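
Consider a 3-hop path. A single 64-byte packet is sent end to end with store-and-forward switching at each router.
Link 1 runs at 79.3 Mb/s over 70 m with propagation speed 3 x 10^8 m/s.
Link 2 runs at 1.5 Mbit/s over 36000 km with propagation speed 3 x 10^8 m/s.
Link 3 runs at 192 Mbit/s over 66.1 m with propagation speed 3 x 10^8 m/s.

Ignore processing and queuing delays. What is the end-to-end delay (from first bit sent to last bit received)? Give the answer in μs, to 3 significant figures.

L = 64 × 8 = 512 bits.
Transmission delays (L/R per hop): 6.45649, 341.333, 2.66667 μs; sum = 350.456 μs.
Propagation delays (d/s per hop): 0.233333, 120000, 0.220333 μs; sum = 120000 μs.
End-to-end = 120000 μs.

120000 μs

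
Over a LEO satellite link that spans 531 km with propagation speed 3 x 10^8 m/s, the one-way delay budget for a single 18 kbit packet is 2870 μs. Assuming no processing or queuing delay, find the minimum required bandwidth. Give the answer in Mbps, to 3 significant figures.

Propagation delay = 531000 / 300000000 = 1770 μs.
Transmission budget = 2870 − 1770 = 1100 μs.
R ≥ L / t_tx = 18000 bits / 0.0011 s = 16.4 Mbps.

16.4 Mbps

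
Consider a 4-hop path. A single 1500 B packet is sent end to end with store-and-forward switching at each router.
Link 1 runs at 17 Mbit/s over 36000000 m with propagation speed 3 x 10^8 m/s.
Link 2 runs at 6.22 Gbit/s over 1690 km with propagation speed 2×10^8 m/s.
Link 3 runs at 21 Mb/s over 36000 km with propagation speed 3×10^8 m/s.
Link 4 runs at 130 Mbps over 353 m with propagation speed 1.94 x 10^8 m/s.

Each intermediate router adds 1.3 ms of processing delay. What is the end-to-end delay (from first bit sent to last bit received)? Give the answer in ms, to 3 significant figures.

L = 1500 × 8 = 12000 bits.
Transmission delays (L/R per hop): 0.705882, 0.00192926, 0.571429, 0.0923077 ms; sum = 1.37155 ms.
Propagation delays (d/s per hop): 120, 8.45, 120, 0.00181959 ms; sum = 248.452 ms.
Processing at 3 router(s): 3 × 1.3 ms = 3.9 ms.
End-to-end = 254 ms.

254 ms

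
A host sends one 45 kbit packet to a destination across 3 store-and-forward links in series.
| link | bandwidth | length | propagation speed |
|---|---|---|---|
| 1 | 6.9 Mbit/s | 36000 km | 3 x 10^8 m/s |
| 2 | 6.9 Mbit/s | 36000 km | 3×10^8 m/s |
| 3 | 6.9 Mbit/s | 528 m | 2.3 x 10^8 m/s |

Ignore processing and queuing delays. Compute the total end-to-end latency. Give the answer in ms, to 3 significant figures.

L = 45000 bits.
Transmission delay per hop = L/R = 45000/6900000 = 6.52174 ms; 3 hops → 19.5652 ms.
Propagation delays (d/s per hop): 120, 120, 0.00229565 ms; sum = 240.002 ms.
End-to-end = 260 ms.

260 ms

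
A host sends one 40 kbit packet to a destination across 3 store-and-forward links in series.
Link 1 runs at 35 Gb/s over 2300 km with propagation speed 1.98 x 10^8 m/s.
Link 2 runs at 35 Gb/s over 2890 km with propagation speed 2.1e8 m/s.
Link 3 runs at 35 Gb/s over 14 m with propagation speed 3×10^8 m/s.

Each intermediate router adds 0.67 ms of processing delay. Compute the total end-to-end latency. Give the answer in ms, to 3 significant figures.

26.7 ms

L = 40000 bits.
Transmission delay per hop = L/R = 40000/35000000000 = 0.00114286 ms; 3 hops → 0.00342857 ms.
Propagation delays (d/s per hop): 11.6162, 13.7619, 4.66667e-05 ms; sum = 25.3781 ms.
Processing at 2 router(s): 2 × 0.67 ms = 1.34 ms.
End-to-end = 26.7 ms.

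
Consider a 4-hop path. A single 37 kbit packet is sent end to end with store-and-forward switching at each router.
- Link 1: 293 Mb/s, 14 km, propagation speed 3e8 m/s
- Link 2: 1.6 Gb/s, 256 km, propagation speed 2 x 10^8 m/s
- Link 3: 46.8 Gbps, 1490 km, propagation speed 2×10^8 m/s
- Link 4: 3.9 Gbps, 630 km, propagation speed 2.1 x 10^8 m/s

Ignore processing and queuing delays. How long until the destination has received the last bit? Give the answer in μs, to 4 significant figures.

11940 μs

L = 37000 bits.
Transmission delays (L/R per hop): 126.28, 23.125, 0.790598, 9.48718 μs; sum = 159.683 μs.
Propagation delays (d/s per hop): 46.6667, 1280, 7450, 3000 μs; sum = 11776.7 μs.
End-to-end = 11940 μs.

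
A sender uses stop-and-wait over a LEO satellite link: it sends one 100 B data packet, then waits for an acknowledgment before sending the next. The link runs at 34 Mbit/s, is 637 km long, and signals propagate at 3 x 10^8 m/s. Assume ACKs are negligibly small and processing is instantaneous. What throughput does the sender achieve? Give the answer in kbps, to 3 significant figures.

t_tx = L/R = 800/34000000 = 2.35294e-05 s.
t_prop = 637000/300000000 = 0.00212333 s; RTT = 0.00424667 s.
Cycle = t_tx + RTT = 0.0042702 s.
Throughput = L / cycle = 800 / 0.0042702 = 187 kbps.

187 kbps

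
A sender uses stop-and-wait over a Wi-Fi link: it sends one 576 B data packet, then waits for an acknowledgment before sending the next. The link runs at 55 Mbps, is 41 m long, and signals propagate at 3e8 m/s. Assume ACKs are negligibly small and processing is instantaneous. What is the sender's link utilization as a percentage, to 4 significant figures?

99.67 %

t_tx = L/R = 4608/55000000 = 8.37818e-05 s.
t_prop = 41/300000000 = 1.36667e-07 s; RTT = 2.73333e-07 s.
Cycle = t_tx + RTT = 8.40552e-05 s.
Utilization = t_tx / cycle = 8.37818e-05/8.40552e-05 = 99.67 %.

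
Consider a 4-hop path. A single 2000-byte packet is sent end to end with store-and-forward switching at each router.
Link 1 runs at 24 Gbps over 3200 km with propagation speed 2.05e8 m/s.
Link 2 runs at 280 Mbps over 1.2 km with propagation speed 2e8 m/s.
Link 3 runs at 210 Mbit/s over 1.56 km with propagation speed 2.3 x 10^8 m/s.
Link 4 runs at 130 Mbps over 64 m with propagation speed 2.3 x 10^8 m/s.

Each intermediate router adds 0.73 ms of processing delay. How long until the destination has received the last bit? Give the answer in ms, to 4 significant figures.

18.07 ms

L = 2000 × 8 = 16000 bits.
Transmission delays (L/R per hop): 0.000666667, 0.0571429, 0.0761905, 0.123077 ms; sum = 0.257077 ms.
Propagation delays (d/s per hop): 15.6098, 0.006, 0.00678261, 0.000278261 ms; sum = 15.6228 ms.
Processing at 3 router(s): 3 × 0.73 ms = 2.19 ms.
End-to-end = 18.07 ms.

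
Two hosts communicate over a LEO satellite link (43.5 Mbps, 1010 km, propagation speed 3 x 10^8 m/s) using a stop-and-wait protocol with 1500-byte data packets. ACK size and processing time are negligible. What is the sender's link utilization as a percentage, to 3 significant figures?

t_tx = L/R = 12000/43500000 = 0.000275862 s.
t_prop = 1010000/300000000 = 0.00336667 s; RTT = 0.00673333 s.
Cycle = t_tx + RTT = 0.0070092 s.
Utilization = t_tx / cycle = 0.000275862/0.0070092 = 3.94 %.

3.94 %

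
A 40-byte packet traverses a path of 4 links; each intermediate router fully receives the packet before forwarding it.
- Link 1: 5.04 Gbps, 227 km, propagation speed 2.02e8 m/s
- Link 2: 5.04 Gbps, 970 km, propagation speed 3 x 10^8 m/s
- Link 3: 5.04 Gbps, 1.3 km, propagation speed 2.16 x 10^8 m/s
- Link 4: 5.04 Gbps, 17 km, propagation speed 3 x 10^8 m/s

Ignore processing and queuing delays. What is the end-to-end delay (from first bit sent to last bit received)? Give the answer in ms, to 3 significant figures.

L = 40 × 8 = 320 bits.
Transmission delay per hop = L/R = 320/5040000000 = 6.34921e-05 ms; 4 hops → 0.000253968 ms.
Propagation delays (d/s per hop): 1.12376, 3.23333, 0.00601852, 0.0566667 ms; sum = 4.41978 ms.
End-to-end = 4.42 ms.

4.42 ms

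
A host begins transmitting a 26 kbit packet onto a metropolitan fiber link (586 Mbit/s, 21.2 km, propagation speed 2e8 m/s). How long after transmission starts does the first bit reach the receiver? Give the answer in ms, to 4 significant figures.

0.1060 ms

First bit experiences only propagation delay: d/s = 21200/200000000 = 0.1060 ms.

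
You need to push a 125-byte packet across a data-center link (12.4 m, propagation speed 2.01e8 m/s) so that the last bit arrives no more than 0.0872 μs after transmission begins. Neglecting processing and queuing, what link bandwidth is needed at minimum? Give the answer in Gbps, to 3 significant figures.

39.2 Gbps

L = 1000 bits.
Propagation delay = 12.4 / 2.01e+08 = 0.0616915 μs.
Transmission budget = 0.0872 − 0.0616915 = 0.0255085 μs.
R ≥ L / t_tx = 1000 bits / 2.55085e-08 s = 39.2 Gbps.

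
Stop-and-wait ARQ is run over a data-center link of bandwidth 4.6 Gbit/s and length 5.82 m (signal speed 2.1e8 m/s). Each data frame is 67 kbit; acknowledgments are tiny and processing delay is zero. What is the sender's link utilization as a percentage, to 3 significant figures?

t_tx = L/R = 67000/4600000000 = 1.45652e-05 s.
t_prop = 5.82/210000000 = 2.77143e-08 s; RTT = 5.54286e-08 s.
Cycle = t_tx + RTT = 1.46206e-05 s.
Utilization = t_tx / cycle = 1.45652e-05/1.46206e-05 = 99.6 %.

99.6 %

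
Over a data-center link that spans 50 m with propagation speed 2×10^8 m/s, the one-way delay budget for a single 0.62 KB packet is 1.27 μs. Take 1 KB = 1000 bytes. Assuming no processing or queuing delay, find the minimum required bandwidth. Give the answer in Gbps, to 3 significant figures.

L = 4960 bits.
Propagation delay = 50 / 200000000 = 0.25 μs.
Transmission budget = 1.27 − 0.25 = 1.02 μs.
R ≥ L / t_tx = 4960 bits / 1.02e-06 s = 4.86 Gbps.

4.86 Gbps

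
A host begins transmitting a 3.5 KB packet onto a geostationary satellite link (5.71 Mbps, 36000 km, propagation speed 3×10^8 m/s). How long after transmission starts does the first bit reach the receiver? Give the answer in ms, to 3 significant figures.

First bit experiences only propagation delay: d/s = 36000000/300000000 = 120 ms.

120 ms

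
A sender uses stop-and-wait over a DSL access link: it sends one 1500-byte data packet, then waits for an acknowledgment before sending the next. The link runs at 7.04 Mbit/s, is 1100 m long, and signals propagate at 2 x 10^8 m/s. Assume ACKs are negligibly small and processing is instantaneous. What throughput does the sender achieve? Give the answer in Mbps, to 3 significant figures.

6.99 Mbps

t_tx = L/R = 12000/7040000 = 0.00170455 s.
t_prop = 1100/200000000 = 5.5e-06 s; RTT = 1.1e-05 s.
Cycle = t_tx + RTT = 0.00171555 s.
Throughput = L / cycle = 12000 / 0.00171555 = 6.99 Mbps.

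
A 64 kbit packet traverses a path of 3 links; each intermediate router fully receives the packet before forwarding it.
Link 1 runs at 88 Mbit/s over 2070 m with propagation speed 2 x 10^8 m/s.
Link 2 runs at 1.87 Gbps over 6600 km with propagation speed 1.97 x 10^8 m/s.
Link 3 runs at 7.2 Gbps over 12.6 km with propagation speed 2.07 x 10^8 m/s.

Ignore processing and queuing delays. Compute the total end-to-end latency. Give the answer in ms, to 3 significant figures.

L = 64000 bits.
Transmission delays (L/R per hop): 0.727273, 0.0342246, 0.00888889 ms; sum = 0.770386 ms.
Propagation delays (d/s per hop): 0.01035, 33.5025, 0.0608696 ms; sum = 33.5738 ms.
End-to-end = 34.3 ms.

34.3 ms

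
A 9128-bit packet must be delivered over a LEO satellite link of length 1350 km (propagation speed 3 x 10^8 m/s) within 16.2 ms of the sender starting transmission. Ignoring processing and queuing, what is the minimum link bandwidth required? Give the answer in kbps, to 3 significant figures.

780 kbps

Propagation delay = 1350000 / 300000000 = 4.5 ms.
Transmission budget = 16.2 − 4.5 = 11.7 ms.
R ≥ L / t_tx = 9128 bits / 0.0117 s = 780 kbps.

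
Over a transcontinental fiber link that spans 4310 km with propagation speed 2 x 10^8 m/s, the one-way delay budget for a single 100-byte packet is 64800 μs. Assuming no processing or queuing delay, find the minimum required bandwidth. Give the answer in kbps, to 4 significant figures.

L = 800 bits.
Propagation delay = 4310000 / 200000000 = 21550 μs.
Transmission budget = 64800 − 21550 = 43250 μs.
R ≥ L / t_tx = 800 bits / 0.04325 s = 18.50 kbps.

18.50 kbps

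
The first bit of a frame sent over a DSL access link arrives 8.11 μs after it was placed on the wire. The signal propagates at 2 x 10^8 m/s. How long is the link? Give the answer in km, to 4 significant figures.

1.622 km

d = s × t_prop = 200000000 × 8.11e-06 = 1.622 km.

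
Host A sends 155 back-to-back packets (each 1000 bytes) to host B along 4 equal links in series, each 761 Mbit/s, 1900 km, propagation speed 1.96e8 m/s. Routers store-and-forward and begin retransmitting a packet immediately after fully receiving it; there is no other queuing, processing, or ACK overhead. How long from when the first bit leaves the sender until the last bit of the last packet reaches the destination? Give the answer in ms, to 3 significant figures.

Per-hop transmission t_tx = L/R = 8000/761000000 = 0.0105125 ms.
Per-hop propagation t_prop = 1900000/196000000 = 9.69388 ms.
Pipeline fill: first packet needs 4·t_tx to clear all hops; remaining 154 packets each add one t_tx.
Total = (4+155-1)·t_tx + 4·t_prop = 158·0.0105125 + 4·9.69388 = 40.4 ms.

40.4 ms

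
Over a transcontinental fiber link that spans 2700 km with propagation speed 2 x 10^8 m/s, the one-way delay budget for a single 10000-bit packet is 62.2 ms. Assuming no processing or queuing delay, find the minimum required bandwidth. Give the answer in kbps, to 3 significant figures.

Propagation delay = 2700000 / 200000000 = 13.5 ms.
Transmission budget = 62.2 − 13.5 = 48.7 ms.
R ≥ L / t_tx = 10000 bits / 0.0487 s = 205 kbps.

205 kbps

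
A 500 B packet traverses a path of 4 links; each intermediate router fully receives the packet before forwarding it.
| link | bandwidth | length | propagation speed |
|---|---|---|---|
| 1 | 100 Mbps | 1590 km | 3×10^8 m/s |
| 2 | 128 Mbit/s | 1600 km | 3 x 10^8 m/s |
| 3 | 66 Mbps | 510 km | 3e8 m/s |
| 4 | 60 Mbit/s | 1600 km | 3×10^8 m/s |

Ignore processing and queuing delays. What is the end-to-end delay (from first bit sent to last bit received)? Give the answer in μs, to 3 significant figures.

17900 μs

L = 500 × 8 = 4000 bits.
Transmission delays (L/R per hop): 40, 31.25, 60.6061, 66.6667 μs; sum = 198.523 μs.
Propagation delays (d/s per hop): 5300, 5333.33, 1700, 5333.33 μs; sum = 17666.7 μs.
End-to-end = 17900 μs.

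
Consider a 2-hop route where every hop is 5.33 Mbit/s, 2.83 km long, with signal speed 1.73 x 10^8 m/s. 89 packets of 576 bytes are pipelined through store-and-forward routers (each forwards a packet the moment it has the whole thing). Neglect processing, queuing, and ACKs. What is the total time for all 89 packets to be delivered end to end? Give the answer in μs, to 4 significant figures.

Per-hop transmission t_tx = L/R = 4608/5330000 = 864.54 μs.
Per-hop propagation t_prop = 2830/173000000 = 16.3584 μs.
Pipeline fill: first packet needs 2·t_tx to clear all hops; remaining 88 packets each add one t_tx.
Total = (2+89-1)·t_tx + 2·t_prop = 90·864.54 + 2·16.3584 = 77840 μs.

77840 μs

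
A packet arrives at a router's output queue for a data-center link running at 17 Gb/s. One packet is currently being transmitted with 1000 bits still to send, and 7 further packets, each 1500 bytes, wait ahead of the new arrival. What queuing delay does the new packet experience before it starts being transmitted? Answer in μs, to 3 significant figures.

Each queued packet: L/R = 12000/17000000000 = 0.705882 μs.
7 queued → 4.94118 μs.
Plus remaining 1000 bits of current packet: 0.0588235 μs.
Queuing delay = 5.00 μs.

5.00 μs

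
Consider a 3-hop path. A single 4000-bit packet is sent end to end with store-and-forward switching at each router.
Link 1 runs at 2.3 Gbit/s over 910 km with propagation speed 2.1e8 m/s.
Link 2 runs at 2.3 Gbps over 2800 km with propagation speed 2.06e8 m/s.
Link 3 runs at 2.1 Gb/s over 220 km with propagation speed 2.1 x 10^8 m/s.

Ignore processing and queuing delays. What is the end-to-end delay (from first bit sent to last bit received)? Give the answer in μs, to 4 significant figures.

Transmission delays (L/R per hop): 1.73913, 1.73913, 1.90476 μs; sum = 5.38302 μs.
Propagation delays (d/s per hop): 4333.33, 13592.2, 1047.62 μs; sum = 18973.2 μs.
End-to-end = 18980 μs.

18980 μs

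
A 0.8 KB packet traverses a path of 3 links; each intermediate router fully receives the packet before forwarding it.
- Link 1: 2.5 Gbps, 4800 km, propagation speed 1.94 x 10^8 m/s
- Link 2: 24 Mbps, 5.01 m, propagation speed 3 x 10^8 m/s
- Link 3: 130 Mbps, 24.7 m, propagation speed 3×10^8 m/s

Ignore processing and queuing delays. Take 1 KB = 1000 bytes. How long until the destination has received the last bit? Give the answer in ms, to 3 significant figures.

L = 6400 bits.
Transmission delays (L/R per hop): 0.00256, 0.266667, 0.0492308 ms; sum = 0.318457 ms.
Propagation delays (d/s per hop): 24.7423, 1.67e-05, 8.23333e-05 ms; sum = 24.7424 ms.
End-to-end = 25.1 ms.

25.1 ms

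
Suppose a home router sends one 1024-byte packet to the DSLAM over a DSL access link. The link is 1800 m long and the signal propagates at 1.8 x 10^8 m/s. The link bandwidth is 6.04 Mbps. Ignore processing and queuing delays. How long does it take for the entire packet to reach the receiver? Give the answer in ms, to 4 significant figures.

1.366 ms

L = 1024 × 8 = 8192 bits.
Transmission delay = L/R = 8192 / 6040000 = 1.35629 ms.
Propagation delay = d/s = 1800 m / 180000000 m/s = 0.01 ms.
Total = 1.366 ms.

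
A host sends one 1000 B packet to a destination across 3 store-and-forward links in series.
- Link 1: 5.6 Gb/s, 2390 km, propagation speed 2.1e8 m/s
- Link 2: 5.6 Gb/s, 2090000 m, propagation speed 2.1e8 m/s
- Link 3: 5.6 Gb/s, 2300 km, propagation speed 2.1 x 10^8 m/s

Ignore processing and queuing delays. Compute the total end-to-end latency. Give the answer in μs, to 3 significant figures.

32300 μs

L = 1000 × 8 = 8000 bits.
Transmission delay per hop = L/R = 8000/5600000000 = 1.42857 μs; 3 hops → 4.28571 μs.
Propagation delays (d/s per hop): 11381, 9952.38, 10952.4 μs; sum = 32285.7 μs.
End-to-end = 32300 μs.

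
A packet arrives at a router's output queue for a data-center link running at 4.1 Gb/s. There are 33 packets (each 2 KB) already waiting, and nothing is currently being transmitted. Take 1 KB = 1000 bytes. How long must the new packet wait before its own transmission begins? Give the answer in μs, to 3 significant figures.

129 μs

Each queued packet: L/R = 16000/4.1e+09 = 3.90244 μs.
33 queued → 128.78 μs.
Queuing delay = 129 μs.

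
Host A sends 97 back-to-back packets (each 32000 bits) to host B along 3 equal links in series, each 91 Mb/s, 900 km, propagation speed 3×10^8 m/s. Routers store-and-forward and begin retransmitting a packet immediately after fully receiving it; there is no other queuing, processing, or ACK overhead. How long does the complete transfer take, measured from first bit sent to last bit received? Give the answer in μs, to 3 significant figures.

43800 μs

Per-hop transmission t_tx = L/R = 32000/91000000 = 351.648 μs.
Per-hop propagation t_prop = 900000/300000000 = 3000 μs.
Pipeline fill: first packet needs 3·t_tx to clear all hops; remaining 96 packets each add one t_tx.
Total = (3+97-1)·t_tx + 3·t_prop = 99·351.648 + 3·3000 = 43800 μs.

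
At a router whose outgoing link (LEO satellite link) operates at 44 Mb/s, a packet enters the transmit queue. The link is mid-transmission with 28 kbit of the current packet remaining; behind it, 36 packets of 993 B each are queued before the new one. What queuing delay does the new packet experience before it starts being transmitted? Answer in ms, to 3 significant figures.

7.14 ms

Each queued packet: L/R = 7944/44000000 = 0.180545 ms.
36 queued → 6.49964 ms.
Plus remaining 28000 bits of current packet: 0.636364 ms.
Queuing delay = 7.14 ms.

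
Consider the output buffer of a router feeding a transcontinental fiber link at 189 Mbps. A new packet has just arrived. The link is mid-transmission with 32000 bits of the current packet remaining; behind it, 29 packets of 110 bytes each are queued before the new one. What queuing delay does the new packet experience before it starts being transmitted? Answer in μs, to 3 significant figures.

304 μs

Each queued packet: L/R = 880/189000000 = 4.65608 μs.
29 queued → 135.026 μs.
Plus remaining 32000 bits of current packet: 169.312 μs.
Queuing delay = 304 μs.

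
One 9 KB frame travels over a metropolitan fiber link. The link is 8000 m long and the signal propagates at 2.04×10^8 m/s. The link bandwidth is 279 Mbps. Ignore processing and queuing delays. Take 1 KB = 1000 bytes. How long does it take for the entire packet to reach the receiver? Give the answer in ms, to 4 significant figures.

L = 72000 bits.
Transmission delay = L/R = 72000 / 279000000 = 0.258065 ms.
Propagation delay = d/s = 8000 m / 204000000 m/s = 0.0392157 ms.
Total = 0.2973 ms.

0.2973 ms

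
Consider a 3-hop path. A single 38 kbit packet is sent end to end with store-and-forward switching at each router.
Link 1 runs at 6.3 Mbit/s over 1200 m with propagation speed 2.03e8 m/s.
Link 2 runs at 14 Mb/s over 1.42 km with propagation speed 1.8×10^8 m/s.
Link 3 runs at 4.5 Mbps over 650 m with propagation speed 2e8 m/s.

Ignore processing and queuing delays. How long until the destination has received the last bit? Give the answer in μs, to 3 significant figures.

17200 μs

L = 38000 bits.
Transmission delays (L/R per hop): 6031.75, 2714.29, 8444.44 μs; sum = 17190.5 μs.
Propagation delays (d/s per hop): 5.91133, 7.88889, 3.25 μs; sum = 17.0502 μs.
End-to-end = 17200 μs.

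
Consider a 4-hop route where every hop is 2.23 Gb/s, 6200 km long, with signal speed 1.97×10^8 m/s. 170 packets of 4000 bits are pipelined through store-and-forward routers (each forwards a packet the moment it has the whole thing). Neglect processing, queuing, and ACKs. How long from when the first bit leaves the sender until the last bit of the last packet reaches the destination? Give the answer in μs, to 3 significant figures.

126000 μs

Per-hop transmission t_tx = L/R = 4000/2230000000 = 1.79372 μs.
Per-hop propagation t_prop = 6200000/197000000 = 31472.1 μs.
Pipeline fill: first packet needs 4·t_tx to clear all hops; remaining 169 packets each add one t_tx.
Total = (4+170-1)·t_tx + 4·t_prop = 173·1.79372 + 4·31472.1 = 126000 μs.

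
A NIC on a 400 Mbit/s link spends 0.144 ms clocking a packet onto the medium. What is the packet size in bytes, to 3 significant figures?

7200 bytes

L = R × t_tx = 400000000 b/s × 0.000144 s = 57600 bits.
In bytes: 57600 / 8 = 7200 bytes.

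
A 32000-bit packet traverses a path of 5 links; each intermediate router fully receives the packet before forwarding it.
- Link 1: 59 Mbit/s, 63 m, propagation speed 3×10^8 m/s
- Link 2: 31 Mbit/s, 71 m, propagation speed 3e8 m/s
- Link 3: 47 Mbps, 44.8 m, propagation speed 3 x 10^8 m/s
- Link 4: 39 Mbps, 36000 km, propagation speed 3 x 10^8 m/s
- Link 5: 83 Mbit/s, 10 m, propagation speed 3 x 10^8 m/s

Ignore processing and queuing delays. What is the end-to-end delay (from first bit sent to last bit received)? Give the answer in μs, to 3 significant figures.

123000 μs

Transmission delays (L/R per hop): 542.373, 1032.26, 680.851, 820.513, 385.542 μs; sum = 3461.54 μs.
Propagation delays (d/s per hop): 0.21, 0.236667, 0.149333, 120000, 0.0333333 μs; sum = 120001 μs.
End-to-end = 123000 μs.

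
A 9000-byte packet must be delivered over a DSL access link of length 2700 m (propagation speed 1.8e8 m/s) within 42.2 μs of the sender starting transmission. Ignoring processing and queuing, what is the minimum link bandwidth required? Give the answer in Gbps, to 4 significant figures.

L = 72000 bits.
Propagation delay = 2700 / 180000000 = 15 μs.
Transmission budget = 42.2 − 15 = 27.2 μs.
R ≥ L / t_tx = 72000 bits / 2.72e-05 s = 2.647 Gbps.

2.647 Gbps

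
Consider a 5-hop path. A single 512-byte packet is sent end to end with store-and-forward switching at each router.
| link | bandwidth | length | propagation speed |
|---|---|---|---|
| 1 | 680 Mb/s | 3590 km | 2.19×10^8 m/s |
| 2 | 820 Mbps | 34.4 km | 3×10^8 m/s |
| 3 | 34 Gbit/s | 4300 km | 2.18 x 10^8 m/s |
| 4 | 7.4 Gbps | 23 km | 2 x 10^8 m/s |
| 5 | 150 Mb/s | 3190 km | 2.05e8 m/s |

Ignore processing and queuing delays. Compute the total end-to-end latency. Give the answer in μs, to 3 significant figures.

51900 μs

L = 512 × 8 = 4096 bits.
Transmission delays (L/R per hop): 6.02353, 4.99512, 0.120471, 0.553514, 27.3067 μs; sum = 38.9993 μs.
Propagation delays (d/s per hop): 16392.7, 114.667, 19724.8, 115, 15561 μs; sum = 51908.1 μs.
End-to-end = 51900 μs.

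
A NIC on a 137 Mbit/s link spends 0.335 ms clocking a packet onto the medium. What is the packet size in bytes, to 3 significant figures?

5740 bytes

L = R × t_tx = 137000000 b/s × 0.000335 s = 45895 bits.
In bytes: 45895 / 8 = 5740 bytes.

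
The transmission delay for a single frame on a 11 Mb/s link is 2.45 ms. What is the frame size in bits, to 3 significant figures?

L = R × t_tx = 11000000 b/s × 0.00245 s = 26950 bits.

27000 bits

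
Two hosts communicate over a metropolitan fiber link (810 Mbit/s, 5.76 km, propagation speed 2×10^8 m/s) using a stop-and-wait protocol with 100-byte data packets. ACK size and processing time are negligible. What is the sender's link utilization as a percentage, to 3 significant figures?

t_tx = L/R = 800/810000000 = 9.87654e-07 s.
t_prop = 5760/200000000 = 2.88e-05 s; RTT = 5.76e-05 s.
Cycle = t_tx + RTT = 5.85877e-05 s.
Utilization = t_tx / cycle = 9.87654e-07/5.85877e-05 = 1.69 %.

1.69 %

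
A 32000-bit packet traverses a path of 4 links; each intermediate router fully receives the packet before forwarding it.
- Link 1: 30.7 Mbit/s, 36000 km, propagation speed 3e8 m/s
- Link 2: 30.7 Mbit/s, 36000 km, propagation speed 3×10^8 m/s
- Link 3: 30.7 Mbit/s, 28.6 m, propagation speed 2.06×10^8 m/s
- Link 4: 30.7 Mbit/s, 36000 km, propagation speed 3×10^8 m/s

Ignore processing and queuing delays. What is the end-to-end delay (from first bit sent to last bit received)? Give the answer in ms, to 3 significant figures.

Transmission delay per hop = L/R = 32000/30700000 = 1.04235 ms; 4 hops → 4.16938 ms.
Propagation delays (d/s per hop): 120, 120, 0.000138835, 120 ms; sum = 360 ms.
End-to-end = 364 ms.

364 ms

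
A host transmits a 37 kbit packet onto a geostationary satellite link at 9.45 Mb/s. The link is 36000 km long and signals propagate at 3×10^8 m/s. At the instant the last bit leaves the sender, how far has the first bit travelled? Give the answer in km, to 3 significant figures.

1170 km

t_tx = L/R = 37000/9450000 = 0.00391534 s.
Distance = s × t_tx = 300000000 × 0.00391534 = 1170 km.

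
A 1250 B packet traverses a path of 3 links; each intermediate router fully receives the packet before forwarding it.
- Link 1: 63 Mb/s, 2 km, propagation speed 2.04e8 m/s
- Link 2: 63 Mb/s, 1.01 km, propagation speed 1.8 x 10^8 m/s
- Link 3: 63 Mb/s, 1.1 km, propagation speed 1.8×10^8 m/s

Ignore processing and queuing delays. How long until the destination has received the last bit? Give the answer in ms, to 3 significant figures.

0.498 ms

L = 1250 × 8 = 10000 bits.
Transmission delay per hop = L/R = 10000/63000000 = 0.15873 ms; 3 hops → 0.47619 ms.
Propagation delays (d/s per hop): 0.00980392, 0.00561111, 0.00611111 ms; sum = 0.0215261 ms.
End-to-end = 0.498 ms.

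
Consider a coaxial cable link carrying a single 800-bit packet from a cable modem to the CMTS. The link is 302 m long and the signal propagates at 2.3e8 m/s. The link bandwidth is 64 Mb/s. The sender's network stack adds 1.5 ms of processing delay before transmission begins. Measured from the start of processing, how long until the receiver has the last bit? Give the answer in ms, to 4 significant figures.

1.514 ms

Transmission delay = L/R = 800 / 64000000 = 0.0125 ms.
Propagation delay = d/s = 302 m / 2.3e+08 m/s = 0.00131304 ms.
Plus processing delay 1.5 ms = 1.5 ms.
Total = 1.514 ms.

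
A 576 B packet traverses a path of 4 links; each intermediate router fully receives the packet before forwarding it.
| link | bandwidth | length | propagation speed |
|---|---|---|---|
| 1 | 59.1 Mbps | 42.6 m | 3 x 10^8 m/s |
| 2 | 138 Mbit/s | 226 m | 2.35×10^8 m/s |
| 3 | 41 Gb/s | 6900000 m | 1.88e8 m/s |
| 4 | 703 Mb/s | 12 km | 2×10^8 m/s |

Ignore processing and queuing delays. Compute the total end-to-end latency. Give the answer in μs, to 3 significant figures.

L = 576 × 8 = 4608 bits.
Transmission delays (L/R per hop): 77.9695, 33.3913, 0.11239, 6.55477 μs; sum = 118.028 μs.
Propagation delays (d/s per hop): 0.142, 0.961702, 36702.1, 60 μs; sum = 36763.2 μs.
End-to-end = 36900 μs.

36900 μs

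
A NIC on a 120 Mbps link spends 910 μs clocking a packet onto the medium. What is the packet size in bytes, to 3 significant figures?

13700 bytes

L = R × t_tx = 120000000 b/s × 0.00091 s = 109200 bits.
In bytes: 109200 / 8 = 13700 bytes.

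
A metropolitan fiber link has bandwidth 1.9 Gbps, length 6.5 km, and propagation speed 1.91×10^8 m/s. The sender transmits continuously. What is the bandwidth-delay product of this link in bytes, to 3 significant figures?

Propagation delay = 6500 / 191000000 = 3.40314e-05 s.
BDP = R × t_prop = 1900000000 × 3.40314e-05 = 64659.7 bits.
In bytes: 64659.7/8 = 8080 bytes.

8080 bytes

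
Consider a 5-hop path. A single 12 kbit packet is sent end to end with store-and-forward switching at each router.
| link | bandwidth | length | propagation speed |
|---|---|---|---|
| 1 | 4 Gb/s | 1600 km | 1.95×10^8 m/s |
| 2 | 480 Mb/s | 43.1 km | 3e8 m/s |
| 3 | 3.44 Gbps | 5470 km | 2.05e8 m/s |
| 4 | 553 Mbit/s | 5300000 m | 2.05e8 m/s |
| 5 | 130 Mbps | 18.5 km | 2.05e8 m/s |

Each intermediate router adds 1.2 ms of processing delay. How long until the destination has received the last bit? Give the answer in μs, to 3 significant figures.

L = 12000 bits.
Transmission delays (L/R per hop): 3, 25, 3.48837, 21.6998, 92.3077 μs; sum = 145.496 μs.
Propagation delays (d/s per hop): 8205.13, 143.667, 26682.9, 25853.7, 90.2439 μs; sum = 60975.6 μs.
Processing at 4 router(s): 4 × 1.2 ms = 4800 μs.
End-to-end = 65900 μs.

65900 μs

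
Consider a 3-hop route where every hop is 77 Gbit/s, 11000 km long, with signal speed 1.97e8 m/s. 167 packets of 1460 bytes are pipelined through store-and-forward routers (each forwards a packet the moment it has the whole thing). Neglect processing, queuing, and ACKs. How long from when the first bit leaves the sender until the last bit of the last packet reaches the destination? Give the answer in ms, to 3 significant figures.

168 ms

Per-hop transmission t_tx = L/R = 11680/77000000000 = 0.000151688 ms.
Per-hop propagation t_prop = 11000000/197000000 = 55.8376 ms.
Pipeline fill: first packet needs 3·t_tx to clear all hops; remaining 166 packets each add one t_tx.
Total = (3+167-1)·t_tx + 3·t_prop = 169·0.000151688 + 3·55.8376 = 168 ms.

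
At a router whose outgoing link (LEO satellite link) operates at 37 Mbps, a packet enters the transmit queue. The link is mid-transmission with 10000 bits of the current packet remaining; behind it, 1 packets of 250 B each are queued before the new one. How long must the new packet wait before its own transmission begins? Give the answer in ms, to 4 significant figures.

0.3243 ms

Each queued packet: L/R = 2000/37000000 = 0.0540541 ms.
1 queued → 0.0540541 ms.
Plus remaining 10000 bits of current packet: 0.27027 ms.
Queuing delay = 0.3243 ms.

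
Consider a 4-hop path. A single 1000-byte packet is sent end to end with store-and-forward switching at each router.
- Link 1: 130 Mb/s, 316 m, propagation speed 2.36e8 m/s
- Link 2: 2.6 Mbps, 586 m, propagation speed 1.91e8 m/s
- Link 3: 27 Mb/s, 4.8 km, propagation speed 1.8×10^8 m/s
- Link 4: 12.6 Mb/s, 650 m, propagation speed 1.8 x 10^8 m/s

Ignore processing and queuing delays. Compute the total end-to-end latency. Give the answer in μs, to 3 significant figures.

4100 μs

L = 1000 × 8 = 8000 bits.
Transmission delays (L/R per hop): 61.5385, 3076.92, 296.296, 634.921 μs; sum = 4069.68 μs.
Propagation delays (d/s per hop): 1.33898, 3.06806, 26.6667, 3.61111 μs; sum = 34.6848 μs.
End-to-end = 4100 μs.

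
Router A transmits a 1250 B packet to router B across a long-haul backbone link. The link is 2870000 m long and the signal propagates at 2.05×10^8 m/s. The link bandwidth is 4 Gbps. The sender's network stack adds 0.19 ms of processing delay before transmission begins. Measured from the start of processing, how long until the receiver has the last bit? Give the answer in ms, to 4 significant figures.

14.19 ms

L = 1250 × 8 = 10000 bits.
Transmission delay = L/R = 10000 / 4000000000 = 0.0025 ms.
Propagation delay = d/s = 2870000 m / 2.05e+08 m/s = 14 ms.
Plus processing delay 0.19 ms = 0.19 ms.
Total = 14.19 ms.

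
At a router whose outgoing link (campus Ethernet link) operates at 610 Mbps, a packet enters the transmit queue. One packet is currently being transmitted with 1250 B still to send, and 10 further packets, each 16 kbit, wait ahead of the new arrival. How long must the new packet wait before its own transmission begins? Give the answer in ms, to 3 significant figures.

0.279 ms

Each queued packet: L/R = 16000/610000000 = 0.0262295 ms.
10 queued → 0.262295 ms.
Plus remaining 10000 bits of current packet: 0.0163934 ms.
Queuing delay = 0.279 ms.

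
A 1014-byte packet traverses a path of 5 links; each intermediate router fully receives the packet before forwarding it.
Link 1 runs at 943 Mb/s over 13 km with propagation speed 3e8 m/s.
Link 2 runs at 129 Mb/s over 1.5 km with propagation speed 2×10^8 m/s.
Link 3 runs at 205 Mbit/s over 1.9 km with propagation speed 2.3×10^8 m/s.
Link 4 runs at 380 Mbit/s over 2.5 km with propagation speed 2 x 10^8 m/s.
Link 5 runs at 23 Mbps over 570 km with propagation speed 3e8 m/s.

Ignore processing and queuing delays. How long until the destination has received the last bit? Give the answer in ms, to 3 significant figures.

L = 1014 × 8 = 8112 bits.
Transmission delays (L/R per hop): 0.00860233, 0.0628837, 0.0395707, 0.0213474, 0.352696 ms; sum = 0.4851 ms.
Propagation delays (d/s per hop): 0.0433333, 0.0075, 0.00826087, 0.0125, 1.9 ms; sum = 1.97159 ms.
End-to-end = 2.46 ms.

2.46 ms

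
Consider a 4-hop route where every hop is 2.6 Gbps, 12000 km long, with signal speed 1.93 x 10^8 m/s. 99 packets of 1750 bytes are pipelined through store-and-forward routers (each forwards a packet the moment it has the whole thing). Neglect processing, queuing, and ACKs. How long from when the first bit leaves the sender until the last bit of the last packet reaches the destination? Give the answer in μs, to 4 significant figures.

249300 μs

Per-hop transmission t_tx = L/R = 14000/2600000000 = 5.38462 μs.
Per-hop propagation t_prop = 12000000/193000000 = 62176.2 μs.
Pipeline fill: first packet needs 4·t_tx to clear all hops; remaining 98 packets each add one t_tx.
Total = (4+99-1)·t_tx + 4·t_prop = 102·5.38462 + 4·62176.2 = 249300 μs.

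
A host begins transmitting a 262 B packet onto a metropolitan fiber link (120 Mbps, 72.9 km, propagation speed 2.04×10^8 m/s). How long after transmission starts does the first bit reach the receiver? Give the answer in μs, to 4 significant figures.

357.4 μs

First bit experiences only propagation delay: d/s = 72900/204000000 = 357.4 μs.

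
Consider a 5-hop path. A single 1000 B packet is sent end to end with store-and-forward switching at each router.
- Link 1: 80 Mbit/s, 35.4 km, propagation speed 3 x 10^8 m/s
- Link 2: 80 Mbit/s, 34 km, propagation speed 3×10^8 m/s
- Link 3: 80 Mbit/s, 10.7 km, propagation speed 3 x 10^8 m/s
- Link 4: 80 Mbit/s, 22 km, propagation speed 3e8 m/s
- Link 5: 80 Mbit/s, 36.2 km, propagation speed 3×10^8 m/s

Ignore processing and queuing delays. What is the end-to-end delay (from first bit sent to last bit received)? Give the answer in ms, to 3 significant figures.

L = 1000 × 8 = 8000 bits.
Transmission delay per hop = L/R = 8000/80000000 = 0.1 ms; 5 hops → 0.5 ms.
Propagation delays (d/s per hop): 0.118, 0.113333, 0.0356667, 0.0733333, 0.120667 ms; sum = 0.461 ms.
End-to-end = 0.961 ms.

0.961 ms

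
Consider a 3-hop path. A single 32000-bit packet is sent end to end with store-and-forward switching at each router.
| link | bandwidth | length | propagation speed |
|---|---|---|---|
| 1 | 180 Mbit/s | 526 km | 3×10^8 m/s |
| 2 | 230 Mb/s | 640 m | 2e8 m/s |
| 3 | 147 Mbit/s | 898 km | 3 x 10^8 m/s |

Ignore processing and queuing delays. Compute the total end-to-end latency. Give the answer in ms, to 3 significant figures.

5.28 ms

Transmission delays (L/R per hop): 0.177778, 0.13913, 0.217687 ms; sum = 0.534595 ms.
Propagation delays (d/s per hop): 1.75333, 0.0032, 2.99333 ms; sum = 4.74987 ms.
End-to-end = 5.28 ms.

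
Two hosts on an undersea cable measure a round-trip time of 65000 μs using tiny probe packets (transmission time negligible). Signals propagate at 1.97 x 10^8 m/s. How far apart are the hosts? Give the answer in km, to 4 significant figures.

One-way propagation = RTT/2 = 32500 μs.
d = s × t = 197000000 × 0.0325 = 6403 km.

6403 km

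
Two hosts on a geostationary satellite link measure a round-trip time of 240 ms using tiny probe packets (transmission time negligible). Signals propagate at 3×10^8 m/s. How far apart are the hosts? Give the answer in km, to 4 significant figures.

One-way propagation = RTT/2 = 120 ms.
d = s × t = 300000000 × 0.12 = 36000 km.

36000 km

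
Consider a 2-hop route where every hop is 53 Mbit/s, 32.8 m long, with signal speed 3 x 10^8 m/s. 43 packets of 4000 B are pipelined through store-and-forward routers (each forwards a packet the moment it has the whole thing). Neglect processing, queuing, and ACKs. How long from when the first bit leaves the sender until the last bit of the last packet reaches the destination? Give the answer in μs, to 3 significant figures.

Per-hop transmission t_tx = L/R = 32000/53000000 = 603.774 μs.
Per-hop propagation t_prop = 32.8/300000000 = 0.109333 μs.
Pipeline fill: first packet needs 2·t_tx to clear all hops; remaining 42 packets each add one t_tx.
Total = (2+43-1)·t_tx + 2·t_prop = 44·603.774 + 2·0.109333 = 26600 μs.

26600 μs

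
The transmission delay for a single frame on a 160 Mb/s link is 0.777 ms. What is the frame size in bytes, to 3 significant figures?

L = R × t_tx = 160000000 b/s × 0.000777 s = 124320 bits.
In bytes: 124320 / 8 = 15500 bytes.

15500 bytes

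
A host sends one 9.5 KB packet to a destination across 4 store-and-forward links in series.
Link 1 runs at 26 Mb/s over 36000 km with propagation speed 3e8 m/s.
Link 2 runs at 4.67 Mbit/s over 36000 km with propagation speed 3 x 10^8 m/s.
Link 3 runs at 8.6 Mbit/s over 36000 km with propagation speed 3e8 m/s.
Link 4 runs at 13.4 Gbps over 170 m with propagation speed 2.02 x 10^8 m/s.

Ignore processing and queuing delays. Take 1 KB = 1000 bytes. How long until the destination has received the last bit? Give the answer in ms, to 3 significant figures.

388 ms

L = 76000 bits.
Transmission delays (L/R per hop): 2.92308, 16.2741, 8.83721, 0.00567164 ms; sum = 28.04 ms.
Propagation delays (d/s per hop): 120, 120, 120, 0.000841584 ms; sum = 360.001 ms.
End-to-end = 388 ms.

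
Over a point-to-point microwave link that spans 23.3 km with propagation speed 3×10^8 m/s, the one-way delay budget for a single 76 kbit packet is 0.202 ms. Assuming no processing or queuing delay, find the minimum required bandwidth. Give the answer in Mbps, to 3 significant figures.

Propagation delay = 23300 / 300000000 = 0.0776667 ms.
Transmission budget = 0.202 − 0.0776667 = 0.124333 ms.
R ≥ L / t_tx = 76000 bits / 0.000124333 s = 611 Mbps.

611 Mbps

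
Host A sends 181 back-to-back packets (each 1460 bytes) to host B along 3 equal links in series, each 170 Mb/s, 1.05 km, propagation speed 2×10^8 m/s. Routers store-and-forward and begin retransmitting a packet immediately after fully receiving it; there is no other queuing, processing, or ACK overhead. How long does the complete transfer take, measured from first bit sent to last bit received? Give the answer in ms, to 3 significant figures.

Per-hop transmission t_tx = L/R = 11680/170000000 = 0.0687059 ms.
Per-hop propagation t_prop = 1050/200000000 = 0.00525 ms.
Pipeline fill: first packet needs 3·t_tx to clear all hops; remaining 180 packets each add one t_tx.
Total = (3+181-1)·t_tx + 3·t_prop = 183·0.0687059 + 3·0.00525 = 12.6 ms.

12.6 ms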